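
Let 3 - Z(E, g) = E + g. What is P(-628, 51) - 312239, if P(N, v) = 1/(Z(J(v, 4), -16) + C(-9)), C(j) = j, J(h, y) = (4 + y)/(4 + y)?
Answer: -2810150/9 ≈ -3.1224e+5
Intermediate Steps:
J(h, y) = 1
Z(E, g) = 3 - E - g (Z(E, g) = 3 - (E + g) = 3 + (-E - g) = 3 - E - g)
P(N, v) = ⅑ (P(N, v) = 1/((3 - 1*1 - 1*(-16)) - 9) = 1/((3 - 1 + 16) - 9) = 1/(18 - 9) = 1/9 = ⅑)
P(-628, 51) - 312239 = ⅑ - 312239 = -2810150/9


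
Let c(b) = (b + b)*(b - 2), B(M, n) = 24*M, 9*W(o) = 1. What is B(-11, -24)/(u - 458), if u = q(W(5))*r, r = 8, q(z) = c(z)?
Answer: 10692/18685 ≈ 0.57222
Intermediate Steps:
W(o) = 1/9 (W(o) = (1/9)*1 = 1/9)
c(b) = 2*b*(-2 + b) (c(b) = (2*b)*(-2 + b) = 2*b*(-2 + b))
q(z) = 2*z*(-2 + z)
u = -272/81 (u = (2*(1/9)*(-2 + 1/9))*8 = (2*(1/9)*(-17/9))*8 = -34/81*8 = -272/81 ≈ -3.3580)
B(-11, -24)/(u - 458) = (24*(-11))/(-272/81 - 458) = -264/(-37370/81) = -81/37370*(-264) = 10692/18685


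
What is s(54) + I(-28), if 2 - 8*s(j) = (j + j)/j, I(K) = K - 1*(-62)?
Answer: 34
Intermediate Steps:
I(K) = 62 + K (I(K) = K + 62 = 62 + K)
s(j) = 0 (s(j) = ¼ - (j + j)/(8*j) = ¼ - 2*j/(8*j) = ¼ - ⅛*2 = ¼ - ¼ = 0)
s(54) + I(-28) = 0 + (62 - 28) = 0 + 34 = 34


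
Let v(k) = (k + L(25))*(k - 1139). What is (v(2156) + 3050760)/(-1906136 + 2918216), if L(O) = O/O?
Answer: 1748143/337360 ≈ 5.1818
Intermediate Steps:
L(O) = 1
v(k) = (1 + k)*(-1139 + k) (v(k) = (k + 1)*(k - 1139) = (1 + k)*(-1139 + k))
(v(2156) + 3050760)/(-1906136 + 2918216) = ((-1139 + 2156² - 1138*2156) + 3050760)/(-1906136 + 2918216) = ((-1139 + 4648336 - 2453528) + 3050760)/1012080 = (2193669 + 3050760)*(1/1012080) = 5244429*(1/1012080) = 1748143/337360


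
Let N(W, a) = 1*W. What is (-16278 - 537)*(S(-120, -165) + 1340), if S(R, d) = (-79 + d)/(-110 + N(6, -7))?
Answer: -586860315/26 ≈ -2.2572e+7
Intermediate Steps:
N(W, a) = W
S(R, d) = 79/104 - d/104 (S(R, d) = (-79 + d)/(-110 + 6) = (-79 + d)/(-104) = (-79 + d)*(-1/104) = 79/104 - d/104)
(-16278 - 537)*(S(-120, -165) + 1340) = (-16278 - 537)*((79/104 - 1/104*(-165)) + 1340) = -16815*((79/104 + 165/104) + 1340) = -16815*(61/26 + 1340) = -16815*34901/26 = -586860315/26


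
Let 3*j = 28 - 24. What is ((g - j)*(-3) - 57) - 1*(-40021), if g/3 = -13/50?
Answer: 1998517/50 ≈ 39970.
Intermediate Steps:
g = -39/50 (g = 3*(-13/50) = -39/50 ≈ -0.78000)
j = 4/3 (j = (28 - 24)/3 = (⅓)*4 = 4/3 ≈ 1.3333)
((g - j)*(-3) - 57) - 1*(-40021) = ((-39/50 - 1*4/3)*(-3) - 57) - 1*(-40021) = ((-39/50 - 4/3)*(-3) - 57) + 40021 = (-317/150*(-3) - 57) + 40021 = (317/50 - 57) + 40021 = -2533/50 + 40021 = 1998517/50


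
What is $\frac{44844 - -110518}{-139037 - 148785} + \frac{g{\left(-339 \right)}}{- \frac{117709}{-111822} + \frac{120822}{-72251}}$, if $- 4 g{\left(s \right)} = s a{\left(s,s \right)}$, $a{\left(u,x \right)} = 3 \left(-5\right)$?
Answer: $\frac{591073912826352817}{288165355815790} \approx 2051.2$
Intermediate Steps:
$a{\left(u,x \right)} = -15$
$g{\left(s \right)} = \frac{15 s}{4}$ ($g{\left(s \right)} = - \frac{s \left(-15\right)}{4} = - \frac{\left(-15\right) s}{4} = \frac{15 s}{4}$)
$\frac{44844 - -110518}{-139037 - 148785} + \frac{g{\left(-339 \right)}}{- \frac{117709}{-111822} + \frac{120822}{-72251}} = \frac{44844 - -110518}{-139037 - 148785} + \frac{\frac{15}{4} \left(-339\right)}{- \frac{117709}{-111822} + \frac{120822}{-72251}} = \frac{44844 + 110518}{-287822} - \frac{5085}{4 \left(\left(-117709\right) \left(- \frac{1}{111822}\right) + 120822 \left(- \frac{1}{72251}\right)\right)} = 155362 \left(- \frac{1}{287822}\right) - \frac{5085}{4 \left(\frac{117709}{111822} - \frac{120822}{72251}\right)} = - \frac{77681}{143911} - \frac{5085}{4 \left(- \frac{5005964725}{8079251322}\right)} = - \frac{77681}{143911} - - \frac{4108299297237}{2002385890} = - \frac{77681}{143911} + \frac{4108299297237}{2002385890} = \frac{591073912826352817}{288165355815790}$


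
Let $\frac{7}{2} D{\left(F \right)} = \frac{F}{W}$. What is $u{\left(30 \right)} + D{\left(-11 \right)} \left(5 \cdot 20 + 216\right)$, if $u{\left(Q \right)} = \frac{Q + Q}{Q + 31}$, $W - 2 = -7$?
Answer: $\frac{426172}{2135} \approx 199.61$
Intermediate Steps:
$W = -5$ ($W = 2 - 7 = -5$)
$u{\left(Q \right)} = \frac{2 Q}{31 + Q}$
$D{\left(F \right)} = - \frac{2 F}{35}$ ($D{\left(F \right)} = \frac{2 \frac{F}{-5}}{7} = \frac{2 F \left(- \frac{1}{5}\right)}{7} = \frac{2 \left(- \frac{F}{5}\right)}{7} = - \frac{2 F}{35}$)
$u{\left(30 \right)} + D{\left(-11 \right)} \left(5 \cdot 20 + 216\right) = 2 \cdot 30 \frac{1}{31 + 30} + \left(- \frac{2}{35}\right) \left(-11\right) \left(5 \cdot 20 + 216\right) = 2 \cdot 30 \cdot \frac{1}{61} + \frac{22 \left(100 + 216\right)}{35} = 2 \cdot 30 \cdot \frac{1}{61} + \frac{22}{35} \cdot 316 = \frac{60}{61} + \frac{6952}{35} = \frac{426172}{2135}$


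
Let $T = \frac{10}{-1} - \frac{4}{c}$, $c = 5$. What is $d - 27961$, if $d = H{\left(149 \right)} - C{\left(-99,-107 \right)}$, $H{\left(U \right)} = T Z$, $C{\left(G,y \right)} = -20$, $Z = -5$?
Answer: $-27887$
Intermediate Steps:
$T = - \frac{54}{5}$ ($T = \frac{10}{-1} - \frac{4}{5} = 10 \left(-1\right) - \frac{4}{5} = -10 - \frac{4}{5} = - \frac{54}{5} \approx -10.8$)
$H{\left(U \right)} = 54$ ($H{\left(U \right)} = \left(- \frac{54}{5}\right) \left(-5\right) = 54$)
$d = 74$ ($d = 54 - -20 = 54 + 20 = 74$)
$d - 27961 = 74 - 27961 = -27887$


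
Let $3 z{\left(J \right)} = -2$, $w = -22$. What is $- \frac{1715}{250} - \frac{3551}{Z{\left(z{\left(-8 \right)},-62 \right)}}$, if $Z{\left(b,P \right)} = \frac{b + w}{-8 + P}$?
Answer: $- \frac{4663603}{425} \approx -10973.0$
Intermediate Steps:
$z{\left(J \right)} = - \frac{2}{3}$ ($z{\left(J \right)} = \frac{1}{3} \left(-2\right) = - \frac{2}{3}$)
$Z{\left(b,P \right)} = \frac{-22 + b}{-8 + P}$ ($Z{\left(b,P \right)} = \frac{b - 22}{-8 + P} = \frac{-22 + b}{-8 + P}$)
$- \frac{1715}{250} - \frac{3551}{Z{\left(z{\left(-8 \right)},-62 \right)}} = - \frac{1715}{250} - \frac{3551}{\frac{1}{-8 - 62} \left(-22 - \frac{2}{3}\right)} = \left(-1715\right) \frac{1}{250} - \frac{3551}{\frac{1}{-70} \left(- \frac{68}{3}\right)} = - \frac{343}{50} - \frac{3551}{\left(- \frac{1}{70}\right) \left(- \frac{68}{3}\right)} = - \frac{343}{50} - \frac{3551}{\frac{34}{105}} = - \frac{343}{50} - \frac{372855}{34} = - \frac{4663603}{425}$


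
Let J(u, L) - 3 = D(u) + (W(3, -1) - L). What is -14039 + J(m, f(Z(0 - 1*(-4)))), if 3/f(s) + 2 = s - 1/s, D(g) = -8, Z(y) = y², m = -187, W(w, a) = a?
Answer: -3132083/223 ≈ -14045.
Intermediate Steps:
f(s) = 3/(-2 + s - 1/s) (f(s) = 3/(-2 + (s - 1/s)) = 3/(-2 + s - 1/s))
J(u, L) = -6 - L (J(u, L) = 3 + (-8 + (-1 - L)) = 3 + (-9 - L) = -6 - L)
-14039 + J(m, f(Z(0 - 1*(-4)))) = -14039 + (-6 - 3*(0 - 1*(-4))²/(-1 + ((0 - 1*(-4))²)² - 2*(0 - 1*(-4))²)) = -14039 + (-6 - 3*(0 + 4)²/(-1 + ((0 + 4)²)² - 2*(0 + 4)²)) = -14039 + (-6 - 3*4²/(-1 + (4²)² - 2*4²)) = -14039 + (-6 - 3*16/(-1 + 16² - 2*16)) = -14039 + (-6 - 3*16/(-1 + 256 - 32)) = -14039 + (-6 - 3*16/223) = -14039 + (-6 - 1*48/223) = -14039 + (-6 - 48/223) = -14039 - 1386/223 = -3132083/223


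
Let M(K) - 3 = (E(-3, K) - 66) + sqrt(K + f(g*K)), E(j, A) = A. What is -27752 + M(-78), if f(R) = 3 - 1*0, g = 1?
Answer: -27893 + 5*I*sqrt(3) ≈ -27893.0 + 8.6602*I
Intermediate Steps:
f(R) = 3 (f(R) = 3 + 0 = 3)
M(K) = -63 + K + sqrt(3 + K) (M(K) = 3 + ((K - 66) + sqrt(K + 3)) = 3 + ((-66 + K) + sqrt(3 + K)) = 3 + (-66 + K + sqrt(3 + K)) = -63 + K + sqrt(3 + K))
-27752 + M(-78) = -27752 + (-63 - 78 + sqrt(3 - 78)) = -27752 + (-63 - 78 + sqrt(-75)) = -27752 + (-63 - 78 + 5*I*sqrt(3)) = -27752 + (-141 + 5*I*sqrt(3)) = -27893 + 5*I*sqrt(3)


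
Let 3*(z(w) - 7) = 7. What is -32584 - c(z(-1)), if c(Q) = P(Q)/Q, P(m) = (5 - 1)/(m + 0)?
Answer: -6386473/196 ≈ -32584.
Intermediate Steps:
z(w) = 28/3 (z(w) = 7 + (1/3)*7 = 7 + 7/3 = 28/3)
P(m) = 4/m
c(Q) = 4/Q**2 (c(Q) = (4/Q)/Q = 4/Q**2)
-32584 - c(z(-1)) = -32584 - 4/(28/3)**2 = -32584 - 4*9/784 = -32584 - 1*9/196 = -32584 - 9/196 = -6386473/196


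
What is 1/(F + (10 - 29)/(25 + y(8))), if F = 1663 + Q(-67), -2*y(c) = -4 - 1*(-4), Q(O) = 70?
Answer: 25/43306 ≈ 0.00057729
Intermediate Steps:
y(c) = 0 (y(c) = -(-4 - 1*(-4))/2 = -(-4 + 4)/2 = -1/2*0 = 0)
F = 1733 (F = 1663 + 70 = 1733)
1/(F + (10 - 29)/(25 + y(8))) = 1/(1733 + (10 - 29)/(25 + 0)) = 1/(1733 - 19/25) = 1/(43306/25) = 25/43306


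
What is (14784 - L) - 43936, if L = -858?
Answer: -28294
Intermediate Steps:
(14784 - L) - 43936 = (14784 - 1*(-858)) - 43936 = (14784 + 858) - 43936 = 15642 - 43936 = -28294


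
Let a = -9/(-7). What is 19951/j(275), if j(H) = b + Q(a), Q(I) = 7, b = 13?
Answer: 19951/20 ≈ 997.55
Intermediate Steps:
a = 9/7 (a = -9*(-⅐) = 9/7 ≈ 1.2857)
j(H) = 20 (j(H) = 13 + 7 = 20)
19951/j(275) = 19951/20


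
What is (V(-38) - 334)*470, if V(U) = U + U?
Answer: -192700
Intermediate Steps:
V(U) = 2*U
(V(-38) - 334)*470 = (2*(-38) - 334)*470 = (-76 - 334)*470 = -410*470 = -192700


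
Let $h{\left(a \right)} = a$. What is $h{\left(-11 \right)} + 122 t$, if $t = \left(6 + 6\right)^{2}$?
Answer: $17557$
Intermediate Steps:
$t = 144$ ($t = 12^{2} = 144$)
$h{\left(-11 \right)} + 122 t = -11 + 122 \cdot 144 = -11 + 17568 = 17557$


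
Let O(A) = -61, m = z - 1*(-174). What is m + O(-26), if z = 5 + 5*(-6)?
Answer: 88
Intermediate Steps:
z = -25 (z = 5 - 30 = -25)
m = 149 (m = -25 - 1*(-174) = -25 + 174 = 149)
m + O(-26) = 149 - 61 = 88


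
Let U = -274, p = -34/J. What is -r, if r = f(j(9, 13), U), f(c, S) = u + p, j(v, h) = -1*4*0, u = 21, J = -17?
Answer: -23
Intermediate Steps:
p = 2 (p = -34/(-17) = -34*(-1/17) = 2)
j(v, h) = 0 (j(v, h) = -4*0 = 0)
f(c, S) = 23 (f(c, S) = 21 + 2 = 23)
r = 23
-r = -1*23 = -23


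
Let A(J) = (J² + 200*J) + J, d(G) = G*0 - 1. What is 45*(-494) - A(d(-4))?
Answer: -22030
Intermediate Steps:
d(G) = -1 (d(G) = 0 - 1 = -1)
A(J) = J² + 201*J
45*(-494) - A(d(-4)) = 45*(-494) - (-1)*(201 - 1) = -22230 - (-1)*200 = -22230 - 1*(-200) = -22230 + 200 = -22030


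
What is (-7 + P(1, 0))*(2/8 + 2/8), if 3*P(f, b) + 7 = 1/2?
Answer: -55/12 ≈ -4.5833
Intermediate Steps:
P(f, b) = -13/6 (P(f, b) = -7/3 + (⅓)/2 = -7/3 + (⅓)*(½) = -7/3 + ⅙ = -13/6)
(-7 + P(1, 0))*(2/8 + 2/8) = (-7 - 13/6)*(2/8 + 2/8) = -55*(2*(⅛) + 2*(⅛))/6 = -55*(¼ + ¼)/6 = -55/6*½ = -55/12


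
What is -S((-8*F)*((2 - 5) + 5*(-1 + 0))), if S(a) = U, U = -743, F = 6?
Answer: 743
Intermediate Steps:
S(a) = -743
-S((-8*F)*((2 - 5) + 5*(-1 + 0))) = -1*(-743) = 743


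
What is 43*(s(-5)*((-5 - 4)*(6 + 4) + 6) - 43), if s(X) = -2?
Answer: 5375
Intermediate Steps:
43*(s(-5)*((-5 - 4)*(6 + 4) + 6) - 43) = 43*(-2*((-5 - 4)*(6 + 4) + 6) - 43) = 43*(-2*(-9*10 + 6) - 43) = 43*(-2*(-90 + 6) - 43) = 43*(-2*(-84) - 43) = 43*(168 - 43) = 43*125 = 5375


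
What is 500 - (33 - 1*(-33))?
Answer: 434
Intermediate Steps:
500 - (33 - 1*(-33)) = 500 - (33 + 33) = 500 - 1*66 = 500 - 66 = 434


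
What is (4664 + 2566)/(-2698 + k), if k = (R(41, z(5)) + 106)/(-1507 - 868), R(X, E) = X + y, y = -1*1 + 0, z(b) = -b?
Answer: -8585625/3203948 ≈ -2.6797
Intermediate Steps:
y = -1 (y = -1 + 0 = -1)
R(X, E) = -1 + X (R(X, E) = X - 1 = -1 + X)
k = -146/2375 (k = ((-1 + 41) + 106)/(-1507 - 868) = (40 + 106)/(-2375) = 146*(-1/2375) = -146/2375 ≈ -0.061474)
(4664 + 2566)/(-2698 + k) = (4664 + 2566)/(-2698 - 146/2375) = 7230/(-6407896/2375) = 7230*(-2375/6407896) = -8585625/3203948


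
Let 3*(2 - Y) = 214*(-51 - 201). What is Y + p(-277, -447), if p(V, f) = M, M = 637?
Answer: 18615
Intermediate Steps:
p(V, f) = 637
Y = 17978 (Y = 2 - 214*(-51 - 201)/3 = 2 - 214*(-252)/3 = 2 - ⅓*(-53928) = 2 + 17976 = 17978)
Y + p(-277, -447) = 17978 + 637 = 18615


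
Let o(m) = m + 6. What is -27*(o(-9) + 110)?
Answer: -2889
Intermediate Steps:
o(m) = 6 + m
-27*(o(-9) + 110) = -27*((6 - 9) + 110) = -27*(-3 + 110) = -27*107 = -2889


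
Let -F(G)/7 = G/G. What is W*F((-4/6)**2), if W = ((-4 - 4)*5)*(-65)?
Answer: -18200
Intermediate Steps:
W = 2600 (W = -8*5*(-65) = -40*(-65) = 2600)
F(G) = -7 (F(G) = -7*G/G = -7*1 = -7)
W*F((-4/6)**2) = 2600*(-7) = -18200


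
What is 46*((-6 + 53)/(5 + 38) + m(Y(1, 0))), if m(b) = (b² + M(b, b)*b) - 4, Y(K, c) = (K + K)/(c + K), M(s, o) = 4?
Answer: 17986/43 ≈ 418.28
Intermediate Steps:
Y(K, c) = 2*K/(K + c) (Y(K, c) = (2*K)/(K + c) = 2*K/(K + c))
m(b) = -4 + b² + 4*b (m(b) = (b² + 4*b) - 4 = -4 + b² + 4*b)
46*((-6 + 53)/(5 + 38) + m(Y(1, 0))) = 46*((-6 + 53)/(5 + 38) + (-4 + (2*1/(1 + 0))² + 4*(2*1/(1 + 0)))) = 46*(47/43 + (-4 + (2*1/1)² + 4*(2*1/1))) = 46*(47*(1/43) + (-4 + (2*1*1)² + 4*(2*1*1))) = 46*(47/43 + (-4 + 2² + 4*2)) = 46*(47/43 + (-4 + 4 + 8)) = 46*(47/43 + 8) = 46*(391/43) = 17986/43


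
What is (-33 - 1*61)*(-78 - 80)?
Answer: 14852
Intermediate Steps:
(-33 - 1*61)*(-78 - 80) = (-33 - 61)*(-158) = -94*(-158) = 14852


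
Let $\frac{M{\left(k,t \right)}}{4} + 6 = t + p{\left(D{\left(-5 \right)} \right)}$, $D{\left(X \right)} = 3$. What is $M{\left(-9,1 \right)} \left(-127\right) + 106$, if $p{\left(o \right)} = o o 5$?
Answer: $-20214$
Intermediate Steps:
$p{\left(o \right)} = 5 o^{2}$ ($p{\left(o \right)} = o^{2} \cdot 5 = 5 o^{2}$)
$M{\left(k,t \right)} = 156 + 4 t$ ($M{\left(k,t \right)} = -24 + 4 \left(t + 5 \cdot 3^{2}\right) = -24 + 4 \left(t + 5 \cdot 9\right) = -24 + 4 \left(t + 45\right) = -24 + 4 \left(45 + t\right) = -24 + \left(180 + 4 t\right) = 156 + 4 t$)
$M{\left(-9,1 \right)} \left(-127\right) + 106 = \left(156 + 4 \cdot 1\right) \left(-127\right) + 106 = \left(156 + 4\right) \left(-127\right) + 106 = 160 \left(-127\right) + 106 = -20320 + 106 = -20214$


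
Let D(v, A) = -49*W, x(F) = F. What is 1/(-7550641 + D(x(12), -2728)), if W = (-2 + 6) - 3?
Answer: -1/7550690 ≈ -1.3244e-7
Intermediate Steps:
W = 1 (W = 4 - 3 = 1)
D(v, A) = -49 (D(v, A) = -49*1 = -49)
1/(-7550641 + D(x(12), -2728)) = 1/(-7550641 - 49) = 1/(-7550690) = -1/7550690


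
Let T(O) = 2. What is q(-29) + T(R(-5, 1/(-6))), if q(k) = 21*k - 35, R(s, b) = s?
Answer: -642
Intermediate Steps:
q(k) = -35 + 21*k
q(-29) + T(R(-5, 1/(-6))) = (-35 + 21*(-29)) + 2 = (-35 - 609) + 2 = -644 + 2 = -642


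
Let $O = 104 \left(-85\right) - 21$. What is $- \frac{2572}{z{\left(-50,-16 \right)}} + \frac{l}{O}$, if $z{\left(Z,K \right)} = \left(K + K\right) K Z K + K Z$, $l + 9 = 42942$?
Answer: $- \frac{4410623423}{909138600} \approx -4.8514$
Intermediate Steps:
$l = 42933$ ($l = -9 + 42942 = 42933$)
$O = -8861$ ($O = -8840 - 21 = -8861$)
$z{\left(Z,K \right)} = K Z + 2 Z K^{3}$ ($z{\left(Z,K \right)} = 2 K K Z K + K Z = 2 K^{2} Z K + K Z = 2 Z K^{2} K + K Z = 2 Z K^{3} + K Z = K Z + 2 Z K^{3}$)
$- \frac{2572}{z{\left(-50,-16 \right)}} + \frac{l}{O} = - \frac{2572}{\left(-16\right) \left(-50\right) \left(1 + 2 \left(-16\right)^{2}\right)} + \frac{42933}{-8861} = - \frac{2572}{\left(-16\right) \left(-50\right) \left(1 + 2 \cdot 256\right)} + 42933 \left(- \frac{1}{8861}\right) = - \frac{2572}{\left(-16\right) \left(-50\right) \left(1 + 512\right)} - \frac{42933}{8861} = - \frac{2572}{\left(-16\right) \left(-50\right) 513} - \frac{42933}{8861} = - \frac{2572}{410400} - \frac{42933}{8861} = \left(-2572\right) \frac{1}{410400} - \frac{42933}{8861} = - \frac{643}{102600} - \frac{42933}{8861} = - \frac{4410623423}{909138600}$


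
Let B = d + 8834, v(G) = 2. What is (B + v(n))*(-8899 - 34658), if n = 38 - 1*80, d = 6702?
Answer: -676788666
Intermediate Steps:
n = -42 (n = 38 - 80 = -42)
B = 15536 (B = 6702 + 8834 = 15536)
(B + v(n))*(-8899 - 34658) = (15536 + 2)*(-8899 - 34658) = 15538*(-43557) = -676788666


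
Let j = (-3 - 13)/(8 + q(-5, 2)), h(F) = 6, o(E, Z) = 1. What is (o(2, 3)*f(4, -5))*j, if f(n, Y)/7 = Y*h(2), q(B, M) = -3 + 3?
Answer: 420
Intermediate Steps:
q(B, M) = 0
j = -2 (j = (-3 - 13)/(8 + 0) = -16/8 = -16*⅛ = -2)
f(n, Y) = 42*Y (f(n, Y) = 7*(Y*6) = 7*(6*Y) = 42*Y)
(o(2, 3)*f(4, -5))*j = (1*(42*(-5)))*(-2) = (1*(-210))*(-2) = -210*(-2) = 420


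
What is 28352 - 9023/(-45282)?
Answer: 1283844287/45282 ≈ 28352.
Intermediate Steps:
28352 - 9023/(-45282) = 28352 - 9023*(-1)/45282 = 28352 - 1*(-9023/45282) = 28352 + 9023/45282 = 1283844287/45282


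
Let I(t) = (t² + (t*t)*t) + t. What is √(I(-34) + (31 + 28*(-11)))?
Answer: I*√38459 ≈ 196.11*I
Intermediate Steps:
I(t) = t + t² + t³ (I(t) = (t² + t²*t) + t = (t² + t³) + t = t + t² + t³)
√(I(-34) + (31 + 28*(-11))) = √(-34*(1 - 34 + (-34)²) + (31 + 28*(-11))) = √(-34*(1 - 34 + 1156) + (31 - 308)) = √(-34*1123 - 277) = √(-38182 - 277) = √(-38459) = I*√38459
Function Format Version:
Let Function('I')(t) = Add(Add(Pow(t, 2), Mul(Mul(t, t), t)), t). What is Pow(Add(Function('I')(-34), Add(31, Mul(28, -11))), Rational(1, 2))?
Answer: Mul(I, Pow(38459, Rational(1, 2))) ≈ Mul(196.11, I)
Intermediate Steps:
Function('I')(t) = Add(t, Pow(t, 2), Pow(t, 3)) (Function('I')(t) = Add(Add(Pow(t, 2), Mul(Pow(t, 2), t)), t) = Add(Add(Pow(t, 2), Pow(t, 3)), t) = Add(t, Pow(t, 2), Pow(t, 3)))
Pow(Add(Function('I')(-34), Add(31, Mul(28, -11))), Rational(1, 2)) = Pow(Add(Mul(-34, Add(1, -34, Pow(-34, 2))), Add(31, Mul(28, -11))), Rational(1, 2)) = Pow(Add(Mul(-34, Add(1, -34, 1156)), Add(31, -308)), Rational(1, 2)) = Pow(Add(Mul(-34, 1123), -277), Rational(1, 2)) = Pow(Add(-38182, -277), Rational(1, 2)) = Pow(-38459, Rational(1, 2)) = Mul(I, Pow(38459, Rational(1, 2)))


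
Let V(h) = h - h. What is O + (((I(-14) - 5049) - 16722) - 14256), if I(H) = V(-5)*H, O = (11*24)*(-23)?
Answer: -42099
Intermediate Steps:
V(h) = 0
O = -6072 (O = 264*(-23) = -6072)
I(H) = 0 (I(H) = 0*H = 0)
O + (((I(-14) - 5049) - 16722) - 14256) = -6072 + (((0 - 5049) - 16722) - 14256) = -6072 + ((-5049 - 16722) - 14256) = -6072 + (-21771 - 14256) = -6072 - 36027 = -42099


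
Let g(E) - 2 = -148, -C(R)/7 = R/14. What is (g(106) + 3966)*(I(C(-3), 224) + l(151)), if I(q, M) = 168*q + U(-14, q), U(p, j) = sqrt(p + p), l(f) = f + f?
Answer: 2116280 + 7640*I*sqrt(7) ≈ 2.1163e+6 + 20214.0*I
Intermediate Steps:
l(f) = 2*f
C(R) = -R/2 (C(R) = -7*R/14 = -R/2)
U(p, j) = sqrt(2)*sqrt(p) (U(p, j) = sqrt(2*p) = sqrt(2)*sqrt(p))
g(E) = -146 (g(E) = 2 - 148 = -146)
I(q, M) = 168*q + 2*I*sqrt(7) (I(q, M) = 168*q + sqrt(2)*sqrt(-14) = 168*q + sqrt(2)*(I*sqrt(14)) = 168*q + 2*I*sqrt(7))
(g(106) + 3966)*(I(C(-3), 224) + l(151)) = (-146 + 3966)*((168*(-1/2*(-3)) + 2*I*sqrt(7)) + 2*151) = 3820*((168*(3/2) + 2*I*sqrt(7)) + 302) = 3820*((252 + 2*I*sqrt(7)) + 302) = 3820*(554 + 2*I*sqrt(7)) = 2116280 + 7640*I*sqrt(7)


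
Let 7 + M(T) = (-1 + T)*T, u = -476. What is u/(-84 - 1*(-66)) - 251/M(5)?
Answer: 835/117 ≈ 7.1367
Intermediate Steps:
M(T) = -7 + T*(-1 + T) (M(T) = -7 + (-1 + T)*T = -7 + T*(-1 + T))
u/(-84 - 1*(-66)) - 251/M(5) = -476/(-84 - 1*(-66)) - 251/(-7 + 5**2 - 1*5) = -476/(-84 + 66) - 251/(-7 + 25 - 5) = -476/(-18) - 251/13 = -476*(-1/18) - 251*1/13 = 238/9 - 251/13 = 835/117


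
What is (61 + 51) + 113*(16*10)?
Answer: 18192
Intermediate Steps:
(61 + 51) + 113*(16*10) = 112 + 113*160 = 112 + 18080 = 18192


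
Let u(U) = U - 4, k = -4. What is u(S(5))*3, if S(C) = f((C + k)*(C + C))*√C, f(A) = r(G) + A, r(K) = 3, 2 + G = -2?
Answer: -12 + 39*√5 ≈ 75.207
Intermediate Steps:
G = -4 (G = -2 - 2 = -4)
f(A) = 3 + A
S(C) = √C*(3 + 2*C*(-4 + C)) (S(C) = (3 + (C - 4)*(C + C))*√C = (3 + (-4 + C)*(2*C))*√C = (3 + 2*C*(-4 + C))*√C = √C*(3 + 2*C*(-4 + C)))
u(U) = -4 + U
u(S(5))*3 = (-4 + √5*(3 + 2*5*(-4 + 5)))*3 = (-4 + √5*(3 + 2*5*1))*3 = (-4 + √5*(3 + 10))*3 = (-4 + √5*13)*3 = (-4 + 13*√5)*3 = -12 + 39*√5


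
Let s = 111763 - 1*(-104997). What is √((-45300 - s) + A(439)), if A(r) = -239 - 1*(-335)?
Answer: 2*I*√65491 ≈ 511.82*I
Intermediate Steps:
s = 216760 (s = 111763 + 104997 = 216760)
A(r) = 96 (A(r) = -239 + 335 = 96)
√((-45300 - s) + A(439)) = √((-45300 - 1*216760) + 96) = √((-45300 - 216760) + 96) = √(-262060 + 96) = √(-261964) = 2*I*√65491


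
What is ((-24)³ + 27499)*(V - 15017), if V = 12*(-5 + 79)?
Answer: -193214075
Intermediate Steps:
V = 888 (V = 12*74 = 888)
((-24)³ + 27499)*(V - 15017) = ((-24)³ + 27499)*(888 - 15017) = (-13824 + 27499)*(-14129) = 13675*(-14129) = -193214075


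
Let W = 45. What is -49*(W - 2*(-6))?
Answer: -2793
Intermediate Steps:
-49*(W - 2*(-6)) = -49*(45 - 2*(-6)) = -49*(45 + 12) = -49*57 = -2793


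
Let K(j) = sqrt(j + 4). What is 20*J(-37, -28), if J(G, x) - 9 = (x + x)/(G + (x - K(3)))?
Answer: 416020/2109 - 560*sqrt(7)/2109 ≈ 196.56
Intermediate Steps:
K(j) = sqrt(4 + j)
J(G, x) = 9 + 2*x/(G + x - sqrt(7)) (J(G, x) = 9 + (x + x)/(G + (x - sqrt(4 + 3))) = 9 + (2*x)/(G + (x - sqrt(7))) = 9 + (2*x)/(G + x - sqrt(7)) = 9 + 2*x/(G + x - sqrt(7)))
20*J(-37, -28) = 20*((-9*sqrt(7) + 9*(-37) + 11*(-28))/(-37 - 28 - sqrt(7))) = 20*((-9*sqrt(7) - 333 - 308)/(-65 - sqrt(7))) = 20*((-641 - 9*sqrt(7))/(-65 - sqrt(7))) = 20*(-641 - 9*sqrt(7))/(-65 - sqrt(7))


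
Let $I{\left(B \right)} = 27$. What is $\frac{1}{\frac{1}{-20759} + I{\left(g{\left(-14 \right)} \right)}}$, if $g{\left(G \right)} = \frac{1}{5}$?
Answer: $\frac{20759}{560492} \approx 0.037037$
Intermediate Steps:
$g{\left(G \right)} = \frac{1}{5}$
$\frac{1}{\frac{1}{-20759} + I{\left(g{\left(-14 \right)} \right)}} = \frac{1}{\frac{1}{-20759} + 27} = \frac{1}{- \frac{1}{20759} + 27} = \frac{1}{\frac{560492}{20759}} = \frac{20759}{560492}$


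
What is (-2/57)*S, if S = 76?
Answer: -8/3 ≈ -2.6667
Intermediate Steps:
(-2/57)*S = -2/57*76 = -8/3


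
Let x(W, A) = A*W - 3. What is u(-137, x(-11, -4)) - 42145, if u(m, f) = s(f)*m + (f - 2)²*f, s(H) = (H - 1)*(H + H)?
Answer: -429144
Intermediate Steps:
s(H) = 2*H*(-1 + H) (s(H) = (-1 + H)*(2*H) = 2*H*(-1 + H))
x(W, A) = -3 + A*W
u(m, f) = f*(-2 + f)² + 2*f*m*(-1 + f) (u(m, f) = (2*f*(-1 + f))*m + (f - 2)²*f = 2*f*m*(-1 + f) + (-2 + f)²*f = 2*f*m*(-1 + f) + f*(-2 + f)² = f*(-2 + f)² + 2*f*m*(-1 + f))
u(-137, x(-11, -4)) - 42145 = (-3 - 4*(-11))*((-2 + (-3 - 4*(-11)))² + 2*(-137)*(-1 + (-3 - 4*(-11)))) - 42145 = (-3 + 44)*((-2 + (-3 + 44))² + 2*(-137)*(-1 + (-3 + 44))) - 42145 = 41*((-2 + 41)² + 2*(-137)*(-1 + 41)) - 42145 = 41*(39² + 2*(-137)*40) - 42145 = 41*(1521 - 10960) - 42145 = 41*(-9439) - 42145 = -386999 - 42145 = -429144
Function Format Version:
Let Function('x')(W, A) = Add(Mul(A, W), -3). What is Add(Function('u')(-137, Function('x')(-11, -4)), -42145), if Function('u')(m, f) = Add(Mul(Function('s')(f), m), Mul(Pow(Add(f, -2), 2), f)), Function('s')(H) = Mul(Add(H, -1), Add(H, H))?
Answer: -429144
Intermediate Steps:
Function('s')(H) = Mul(2, H, Add(-1, H)) (Function('s')(H) = Mul(Add(-1, H), Mul(2, H)) = Mul(2, H, Add(-1, H)))
Function('x')(W, A) = Add(-3, Mul(A, W))
Function('u')(m, f) = Add(Mul(f, Pow(Add(-2, f), 2)), Mul(2, f, m, Add(-1, f))) (Function('u')(m, f) = Add(Mul(Mul(2, f, Add(-1, f)), m), Mul(Pow(Add(f, -2), 2), f)) = Add(Mul(2, f, m, Add(-1, f)), Mul(Pow(Add(-2, f), 2), f)) = Add(Mul(2, f, m, Add(-1, f)), Mul(f, Pow(Add(-2, f), 2))) = Add(Mul(f, Pow(Add(-2, f), 2)), Mul(2, f, m, Add(-1, f))))
Add(Function('u')(-137, Function('x')(-11, -4)), -42145) = Add(Mul(Add(-3, Mul(-4, -11)), Add(Pow(Add(-2, Add(-3, Mul(-4, -11))), 2), Mul(2, -137, Add(-1, Add(-3, Mul(-4, -11)))))), -42145) = Add(Mul(Add(-3, 44), Add(Pow(Add(-2, Add(-3, 44)), 2), Mul(2, -137, Add(-1, Add(-3, 44))))), -42145) = Add(Mul(41, Add(Pow(Add(-2, 41), 2), Mul(2, -137, Add(-1, 41)))), -42145) = Add(Mul(41, Add(Pow(39, 2), Mul(2, -137, 40))), -42145) = Add(Mul(41, Add(1521, -10960)), -42145) = Add(Mul(41, -9439), -42145) = Add(-386999, -42145) = -429144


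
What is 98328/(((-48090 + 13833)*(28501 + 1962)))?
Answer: -32776/347856997 ≈ -9.4223e-5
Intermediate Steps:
98328/(((-48090 + 13833)*(28501 + 1962))) = 98328/((-34257*30463)) = 98328/(-1043570991) = 98328*(-1/1043570991) = -32776/347856997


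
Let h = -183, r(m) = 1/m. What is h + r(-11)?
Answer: -2014/11 ≈ -183.09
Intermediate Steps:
h + r(-11) = -183 + 1/(-11) = -183 - 1/11 = -2014/11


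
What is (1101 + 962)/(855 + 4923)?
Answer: 2063/5778 ≈ 0.35704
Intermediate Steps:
(1101 + 962)/(855 + 4923) = 2063/5778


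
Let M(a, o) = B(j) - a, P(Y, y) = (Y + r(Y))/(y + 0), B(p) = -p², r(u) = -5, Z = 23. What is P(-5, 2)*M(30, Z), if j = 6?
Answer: 330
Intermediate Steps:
P(Y, y) = (-5 + Y)/y (P(Y, y) = (Y - 5)/(y + 0) = (-5 + Y)/y)
M(a, o) = -36 - a (M(a, o) = -1*6² - a = -1*36 - a = -36 - a)
P(-5, 2)*M(30, Z) = ((-5 - 5)/2)*(-36 - 1*30) = ((½)*(-10))*(-36 - 30) = -5*(-66) = 330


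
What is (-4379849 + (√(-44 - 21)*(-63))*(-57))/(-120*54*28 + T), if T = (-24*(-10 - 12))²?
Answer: -4379849/97344 + 399*I*√65/10816 ≈ -44.994 + 0.29742*I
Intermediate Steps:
T = 278784 (T = (-24*(-22))² = (-4*(-132))² = 528² = 278784)
(-4379849 + (√(-44 - 21)*(-63))*(-57))/(-120*54*28 + T) = (-4379849 + (√(-44 - 21)*(-63))*(-57))/(-120*54*28 + 278784) = (-4379849 + (√(-65)*(-63))*(-57))/(-6480*28 + 278784) = (-4379849 + ((I*√65)*(-63))*(-57))/(-181440 + 278784) = (-4379849 - 63*I*√65*(-57))/97344 = (-4379849 + 3591*I*√65)*(1/97344) = -4379849/97344 + 399*I*√65/10816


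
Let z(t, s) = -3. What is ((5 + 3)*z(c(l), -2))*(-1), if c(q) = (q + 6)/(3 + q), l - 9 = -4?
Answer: 24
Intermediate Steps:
l = 5 (l = 9 - 4 = 5)
c(q) = (6 + q)/(3 + q)
((5 + 3)*z(c(l), -2))*(-1) = ((5 + 3)*(-3))*(-1) = (8*(-3))*(-1) = -24*(-1) = 24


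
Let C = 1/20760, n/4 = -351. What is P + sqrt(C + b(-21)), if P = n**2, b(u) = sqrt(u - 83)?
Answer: 1971216 + sqrt(5190 + 215488800*I*sqrt(26))/10380 ≈ 1.9712e+6 + 2.2581*I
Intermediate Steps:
n = -1404 (n = 4*(-351) = -1404)
C = 1/20760 ≈ 4.8170e-5
b(u) = sqrt(-83 + u)
P = 1971216 (P = (-1404)**2 = 1971216)
P + sqrt(C + b(-21)) = 1971216 + sqrt(1/20760 + sqrt(-83 - 21)) = 1971216 + sqrt(1/20760 + sqrt(-104)) = 1971216 + sqrt(1/20760 + 2*I*sqrt(26))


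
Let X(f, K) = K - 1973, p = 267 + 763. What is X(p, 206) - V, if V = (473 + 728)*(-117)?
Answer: 138750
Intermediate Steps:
p = 1030
X(f, K) = -1973 + K
V = -140517 (V = 1201*(-117) = -140517)
X(p, 206) - V = (-1973 + 206) - 1*(-140517) = -1767 + 140517 = 138750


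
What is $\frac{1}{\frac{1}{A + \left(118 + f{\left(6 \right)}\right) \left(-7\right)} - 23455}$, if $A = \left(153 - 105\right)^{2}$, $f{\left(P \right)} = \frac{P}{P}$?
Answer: $- \frac{1471}{34502304} \approx -4.2635 \cdot 10^{-5}$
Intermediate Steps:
$f{\left(P \right)} = 1$
$A = 2304$ ($A = \left(153 - 105\right)^{2} = 48^{2} = 2304$)
$\frac{1}{\frac{1}{A + \left(118 + f{\left(6 \right)}\right) \left(-7\right)} - 23455} = \frac{1}{\frac{1}{2304 + \left(118 + 1\right) \left(-7\right)} - 23455} = \frac{1}{\frac{1}{2304 + 119 \left(-7\right)} - 23455} = \frac{1}{\frac{1}{2304 - 833} - 23455} = \frac{1}{\frac{1}{1471} - 23455} = \frac{1}{- \frac{34502304}{1471}} = - \frac{1471}{34502304}$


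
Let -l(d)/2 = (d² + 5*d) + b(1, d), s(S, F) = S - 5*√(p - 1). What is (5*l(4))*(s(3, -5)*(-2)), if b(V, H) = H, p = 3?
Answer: 2400 - 4000*√2 ≈ -3256.9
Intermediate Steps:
s(S, F) = S - 5*√2 (s(S, F) = S - 5*√(3 - 1) = S - 5*√2)
l(d) = -12*d - 2*d² (l(d) = -2*((d² + 5*d) + d) = -2*(d² + 6*d) = -12*d - 2*d²)
(5*l(4))*(s(3, -5)*(-2)) = (5*(2*4*(-6 - 1*4)))*((3 - 5*√2)*(-2)) = (5*(2*4*(-6 - 4)))*(-6 + 10*√2) = (5*(2*4*(-10)))*(-6 + 10*√2) = (5*(-80))*(-6 + 10*√2) = -400*(-6 + 10*√2) = 2400 - 4000*√2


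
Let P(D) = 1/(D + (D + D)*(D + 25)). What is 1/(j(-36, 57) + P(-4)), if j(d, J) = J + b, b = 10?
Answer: 172/11523 ≈ 0.014927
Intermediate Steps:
j(d, J) = 10 + J (j(d, J) = J + 10 = 10 + J)
P(D) = 1/(D + 2*D*(25 + D)) (P(D) = 1/(D + (2*D)*(25 + D)) = 1/(D + 2*D*(25 + D)))
1/(j(-36, 57) + P(-4)) = 1/((10 + 57) + 1/((-4)*(51 + 2*(-4)))) = 1/(67 - 1/(4*(51 - 8))) = 1/(67 - ¼/43) = 1/(67 - ¼*1/43) = 1/(67 - 1/172) = 1/(11523/172) = 172/11523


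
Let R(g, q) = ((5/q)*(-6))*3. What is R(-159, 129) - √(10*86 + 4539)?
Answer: -30/43 - √5399 ≈ -74.176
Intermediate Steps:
R(g, q) = -90/q (R(g, q) = -30/q*3 = -90/q)
R(-159, 129) - √(10*86 + 4539) = -90/129 - √(10*86 + 4539) = -90*1/129 - √(860 + 4539) = -30/43 - √5399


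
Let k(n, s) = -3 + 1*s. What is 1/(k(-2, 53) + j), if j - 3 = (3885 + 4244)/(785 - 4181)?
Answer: 3396/171859 ≈ 0.019760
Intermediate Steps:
k(n, s) = -3 + s
j = 2059/3396 (j = 3 + (3885 + 4244)/(785 - 4181) = 3 + 8129/(-3396) = 3 + 8129*(-1/3396) = 3 - 8129/3396 = 2059/3396 ≈ 0.60630)
1/(k(-2, 53) + j) = 1/((-3 + 53) + 2059/3396) = 1/(50 + 2059/3396) = 1/(171859/3396) = 3396/171859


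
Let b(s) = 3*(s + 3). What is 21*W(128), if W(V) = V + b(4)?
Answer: 3129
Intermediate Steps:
b(s) = 9 + 3*s (b(s) = 3*(3 + s) = 9 + 3*s)
W(V) = 21 + V (W(V) = V + (9 + 3*4) = V + (9 + 12) = V + 21 = 21 + V)
21*W(128) = 21*(21 + 128) = 21*149 = 3129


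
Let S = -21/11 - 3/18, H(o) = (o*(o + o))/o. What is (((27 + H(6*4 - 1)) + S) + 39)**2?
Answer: 52635025/4356 ≈ 12083.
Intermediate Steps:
H(o) = 2*o (H(o) = (o*(2*o))/o = (2*o**2)/o = 2*o)
S = -137/66 (S = -21*1/11 - 3*1/18 = -21/11 - 1/6 = -137/66 ≈ -2.0758)
(((27 + H(6*4 - 1)) + S) + 39)**2 = (((27 + 2*(6*4 - 1)) - 137/66) + 39)**2 = (((27 + 2*(24 - 1)) - 137/66) + 39)**2 = (((27 + 2*23) - 137/66) + 39)**2 = (((27 + 46) - 137/66) + 39)**2 = ((73 - 137/66) + 39)**2 = (4681/66 + 39)**2 = (7255/66)**2 = 52635025/4356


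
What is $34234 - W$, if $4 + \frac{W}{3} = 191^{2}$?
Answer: $-75197$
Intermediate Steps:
$W = 109431$ ($W = -12 + 3 \cdot 191^{2} = -12 + 3 \cdot 36481 = -12 + 109443 = 109431$)
$34234 - W = 34234 - 109431 = -75197$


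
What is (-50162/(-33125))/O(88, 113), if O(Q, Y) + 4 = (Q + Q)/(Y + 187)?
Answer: -75243/169600 ≈ -0.44365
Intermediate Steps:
O(Q, Y) = -4 + 2*Q/(187 + Y) (O(Q, Y) = -4 + (Q + Q)/(Y + 187) = -4 + (2*Q)/(187 + Y) = -4 + 2*Q/(187 + Y))
(-50162/(-33125))/O(88, 113) = (-50162/(-33125))/((2*(-374 + 88 - 2*113)/(187 + 113))) = (-50162*(-1/33125))/((2*(-374 + 88 - 226)/300)) = 50162/(33125*((2*(1/300)*(-512)))) = 50162/(33125*(-256/75)) = (50162/33125)*(-75/256) = -75243/169600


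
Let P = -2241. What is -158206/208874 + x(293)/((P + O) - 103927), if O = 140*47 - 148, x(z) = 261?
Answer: -7916674865/10416128632 ≈ -0.76004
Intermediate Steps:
O = 6432 (O = 6580 - 148 = 6432)
-158206/208874 + x(293)/((P + O) - 103927) = -158206/208874 + 261/((-2241 + 6432) - 103927) = -158206*1/208874 + 261/(4191 - 103927) = -79103/104437 + 261/(-99736) = -79103/104437 + 261*(-1/99736) = -79103/104437 - 261/99736 = -7916674865/10416128632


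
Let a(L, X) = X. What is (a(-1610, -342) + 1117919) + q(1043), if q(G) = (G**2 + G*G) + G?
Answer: 3294318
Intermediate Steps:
q(G) = G + 2*G**2 (q(G) = (G**2 + G**2) + G = 2*G**2 + G = G + 2*G**2)
(a(-1610, -342) + 1117919) + q(1043) = (-342 + 1117919) + 1043*(1 + 2*1043) = 1117577 + 1043*(1 + 2086) = 1117577 + 1043*2087 = 1117577 + 2176741 = 3294318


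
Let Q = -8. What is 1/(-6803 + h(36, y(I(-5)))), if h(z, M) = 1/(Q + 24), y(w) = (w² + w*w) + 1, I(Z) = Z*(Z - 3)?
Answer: -16/108847 ≈ -0.00014700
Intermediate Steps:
I(Z) = Z*(-3 + Z)
y(w) = 1 + 2*w² (y(w) = (w² + w²) + 1 = 2*w² + 1 = 1 + 2*w²)
h(z, M) = 1/16 (h(z, M) = 1/(-8 + 24) = 1/16)
1/(-6803 + h(36, y(I(-5)))) = 1/(-6803 + 1/16) = 1/(-108847/16) = -16/108847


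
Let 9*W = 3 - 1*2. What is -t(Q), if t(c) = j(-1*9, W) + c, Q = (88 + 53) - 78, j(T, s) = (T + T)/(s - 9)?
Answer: -2601/40 ≈ -65.025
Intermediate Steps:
W = ⅑ (W = (3 - 1*2)/9 = (3 - 2)/9 = (⅑)*1 = ⅑ ≈ 0.11111)
j(T, s) = 2*T/(-9 + s) (j(T, s) = (2*T)/(-9 + s) = 2*T/(-9 + s))
Q = 63 (Q = 141 - 78 = 63)
t(c) = 81/40 + c (t(c) = 2*(-1*9)/(-9 + ⅑) + c = 2*(-9)/(-80/9) + c = 2*(-9)*(-9/80) + c = 81/40 + c)
-t(Q) = -(81/40 + 63) = -1*2601/40 = -2601/40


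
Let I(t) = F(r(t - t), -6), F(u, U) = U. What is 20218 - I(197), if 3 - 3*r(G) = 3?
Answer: 20224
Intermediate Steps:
r(G) = 0 (r(G) = 1 - ⅓*3 = 1 - 1 = 0)
I(t) = -6
20218 - I(197) = 20218 - 1*(-6) = 20218 + 6 = 20224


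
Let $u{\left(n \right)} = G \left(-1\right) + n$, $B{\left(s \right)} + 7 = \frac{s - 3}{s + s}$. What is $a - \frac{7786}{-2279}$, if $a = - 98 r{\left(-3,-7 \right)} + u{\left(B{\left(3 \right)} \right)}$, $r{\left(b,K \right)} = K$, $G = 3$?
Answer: $\frac{1548390}{2279} \approx 679.42$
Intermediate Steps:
$B{\left(s \right)} = -7 + \frac{-3 + s}{2 s}$ ($B{\left(s \right)} = -7 + \frac{s - 3}{s + s} = -7 + \frac{-3 + s}{2 s}$)
$u{\left(n \right)} = -3 + n$ ($u{\left(n \right)} = 3 \left(-1\right) + n = -3 + n$)
$a = 676$ ($a = \left(-98\right) \left(-7\right) + \left(-3 + \frac{-3 - 39}{2 \cdot 3}\right) = 686 + \left(-3 + \frac{1}{2} \cdot \frac{1}{3} \left(-3 - 39\right)\right) = 686 + \left(-3 + \frac{1}{2} \cdot \frac{1}{3} \left(-42\right)\right) = 686 - 10 = 676$)
$a - \frac{7786}{-2279} = 676 - \frac{7786}{-2279} = 676 - - \frac{7786}{2279} = 676 + \frac{7786}{2279} = \frac{1548390}{2279}$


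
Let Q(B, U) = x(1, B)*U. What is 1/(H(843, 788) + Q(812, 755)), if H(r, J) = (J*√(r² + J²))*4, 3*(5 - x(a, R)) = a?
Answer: -15855/59532761370574 + 7092*√1331593/29766380685287 ≈ 2.7467e-7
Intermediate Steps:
x(a, R) = 5 - a/3
H(r, J) = 4*J*√(J² + r²) (H(r, J) = (J*√(J² + r²))*4 = 4*J*√(J² + r²))
Q(B, U) = 14*U/3 (Q(B, U) = (5 - ⅓*1)*U = (5 - ⅓)*U = 14*U/3)
1/(H(843, 788) + Q(812, 755)) = 1/(4*788*√(788² + 843²) + (14/3)*755) = 1/(4*788*√(620944 + 710649) + 10570/3) = 1/(4*788*√1331593 + 10570/3) = 1/(3152*√1331593 + 10570/3) = 1/(10570/3 + 3152*√1331593)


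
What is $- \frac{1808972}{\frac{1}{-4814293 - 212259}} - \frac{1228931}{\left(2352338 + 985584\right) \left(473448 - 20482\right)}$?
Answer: $\frac{13748135793774195548117757}{1511965176652} \approx 9.0929 \cdot 10^{12}$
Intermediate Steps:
$- \frac{1808972}{\frac{1}{-4814293 - 212259}} - \frac{1228931}{\left(2352338 + 985584\right) \left(473448 - 20482\right)} = - \frac{1808972}{\frac{1}{-5026552}} - \frac{1228931}{3337922 \cdot 452966} = - \frac{1808972}{- \frac{1}{5026552}} - \frac{1228931}{1511965176652} = \left(-1808972\right) \left(-5026552\right) - \frac{1228931}{1511965176652} = 9092891824544 - \frac{1228931}{1511965176652} = \frac{13748135793774195548117757}{1511965176652}$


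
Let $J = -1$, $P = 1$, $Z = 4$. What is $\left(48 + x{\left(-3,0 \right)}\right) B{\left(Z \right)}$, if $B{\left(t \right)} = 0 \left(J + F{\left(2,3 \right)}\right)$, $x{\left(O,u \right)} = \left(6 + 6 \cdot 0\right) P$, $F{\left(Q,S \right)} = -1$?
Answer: $0$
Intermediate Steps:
$x{\left(O,u \right)} = 6$ ($x{\left(O,u \right)} = \left(6 + 6 \cdot 0\right) 1 = \left(6 + 0\right) 1 = 6 \cdot 1 = 6$)
$B{\left(t \right)} = 0$ ($B{\left(t \right)} = 0 \left(-1 - 1\right) = 0 \left(-2\right) = 0$)
$\left(48 + x{\left(-3,0 \right)}\right) B{\left(Z \right)} = \left(48 + 6\right) 0 = 54 \cdot 0 = 0$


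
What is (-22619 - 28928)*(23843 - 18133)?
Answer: -294333370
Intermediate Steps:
(-22619 - 28928)*(23843 - 18133) = -51547*5710 = -294333370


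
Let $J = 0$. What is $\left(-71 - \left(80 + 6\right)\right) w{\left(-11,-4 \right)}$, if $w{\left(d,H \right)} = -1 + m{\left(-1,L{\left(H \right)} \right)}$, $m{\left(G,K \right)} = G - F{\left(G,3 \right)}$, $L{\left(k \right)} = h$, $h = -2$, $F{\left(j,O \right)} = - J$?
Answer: $314$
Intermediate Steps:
$F{\left(j,O \right)} = 0$ ($F{\left(j,O \right)} = \left(-1\right) 0 = 0$)
$L{\left(k \right)} = -2$
$m{\left(G,K \right)} = G$ ($m{\left(G,K \right)} = G - 0 = G + 0 = G$)
$w{\left(d,H \right)} = -2$ ($w{\left(d,H \right)} = -1 - 1 = -2$)
$\left(-71 - \left(80 + 6\right)\right) w{\left(-11,-4 \right)} = \left(-71 - \left(80 + 6\right)\right) \left(-2\right) = \left(-71 - 86\right) \left(-2\right) = \left(-157\right) \left(-2\right) = 314$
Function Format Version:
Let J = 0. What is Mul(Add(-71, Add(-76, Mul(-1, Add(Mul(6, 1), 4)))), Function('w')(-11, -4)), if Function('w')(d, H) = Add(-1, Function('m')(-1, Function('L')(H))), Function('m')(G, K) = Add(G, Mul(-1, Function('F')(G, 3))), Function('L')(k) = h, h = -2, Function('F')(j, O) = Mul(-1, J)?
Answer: 314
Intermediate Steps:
Function('F')(j, O) = 0 (Function('F')(j, O) = Mul(-1, 0) = 0)
Function('L')(k) = -2
Function('m')(G, K) = G (Function('m')(G, K) = Add(G, Mul(-1, 0)) = Add(G, 0) = G)
Function('w')(d, H) = -2 (Function('w')(d, H) = Add(-1, -1) = -2)
Mul(Add(-71, Add(-76, Mul(-1, Add(Mul(6, 1), 4)))), Function('w')(-11, -4)) = Mul(Add(-71, Add(-76, Mul(-1, Add(Mul(6, 1), 4)))), -2) = Mul(Add(-71, Add(-76, Mul(-1, Add(6, 4)))), -2) = Mul(Add(-71, Add(-76, Mul(-1, 10))), -2) = Mul(Add(-71, Add(-76, -10)), -2) = Mul(Add(-71, -86), -2) = Mul(-157, -2) = 314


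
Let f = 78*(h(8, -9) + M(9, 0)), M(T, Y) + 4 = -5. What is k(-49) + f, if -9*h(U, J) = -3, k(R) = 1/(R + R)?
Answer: -66249/98 ≈ -676.01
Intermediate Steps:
M(T, Y) = -9 (M(T, Y) = -4 - 5 = -9)
k(R) = 1/(2*R)
h(U, J) = ⅓ (h(U, J) = -⅑*(-3) = ⅓)
f = -676 (f = 78*(⅓ - 9) = 78*(-26/3) = -676)
k(-49) + f = (½)/(-49) - 676 = (½)*(-1/49) - 676 = -1/98 - 676 = -66249/98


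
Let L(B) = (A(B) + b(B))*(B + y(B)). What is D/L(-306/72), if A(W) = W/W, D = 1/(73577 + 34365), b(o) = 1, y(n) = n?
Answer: -1/1835014 ≈ -5.4495e-7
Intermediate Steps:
D = 1/107942 ≈ 9.2642e-6
A(W) = 1
L(B) = 4*B (L(B) = (1 + 1)*(B + B) = 2*(2*B) = 4*B)
D/L(-306/72) = 1/(107942*((4*(-306/72)))) = 1/(107942*((4*(-306*1/72)))) = 1/(107942*((4*(-17/4)))) = (1/107942)/(-17) = (1/107942)*(-1/17) = -1/1835014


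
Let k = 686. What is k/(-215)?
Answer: -686/215 ≈ -3.1907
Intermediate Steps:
k/(-215) = 686/(-215) = 686*(-1/215) = -686/215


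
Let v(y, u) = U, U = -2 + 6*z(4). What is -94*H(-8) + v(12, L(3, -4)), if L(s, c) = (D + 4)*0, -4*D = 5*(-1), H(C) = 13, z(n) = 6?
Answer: -1188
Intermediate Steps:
D = 5/4 (D = -5*(-1)/4 = -1/4*(-5) = 5/4 ≈ 1.2500)
U = 34 (U = -2 + 6*6 = -2 + 36 = 34)
L(s, c) = 0 (L(s, c) = (5/4 + 4)*0 = (21/4)*0 = 0)
v(y, u) = 34
-94*H(-8) + v(12, L(3, -4)) = -94*13 + 34 = -1222 + 34 = -1188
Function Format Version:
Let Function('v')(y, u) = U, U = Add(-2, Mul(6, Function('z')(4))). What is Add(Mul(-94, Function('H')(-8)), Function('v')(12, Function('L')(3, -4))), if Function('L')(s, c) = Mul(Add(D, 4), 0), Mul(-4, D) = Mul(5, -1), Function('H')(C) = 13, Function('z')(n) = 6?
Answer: -1188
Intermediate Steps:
D = Rational(5, 4) (D = Mul(Rational(-1, 4), Mul(5, -1)) = Mul(Rational(-1, 4), -5) = Rational(5, 4) ≈ 1.2500)
U = 34 (U = Add(-2, Mul(6, 6)) = Add(-2, 36) = 34)
Function('L')(s, c) = 0 (Function('L')(s, c) = Mul(Add(Rational(5, 4), 4), 0) = Mul(Rational(21, 4), 0) = 0)
Function('v')(y, u) = 34
Add(Mul(-94, Function('H')(-8)), Function('v')(12, Function('L')(3, -4))) = Add(Mul(-94, 13), 34) = Add(-1222, 34) = -1188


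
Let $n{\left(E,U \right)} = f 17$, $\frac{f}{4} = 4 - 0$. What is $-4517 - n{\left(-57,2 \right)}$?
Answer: $-4789$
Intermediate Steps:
$f = 16$ ($f = 4 \left(4 - 0\right) = 4 \left(4 + 0\right) = 4 \cdot 4 = 16$)
$n{\left(E,U \right)} = 272$ ($n{\left(E,U \right)} = 16 \cdot 17 = 272$)
$-4517 - n{\left(-57,2 \right)} = -4517 - 272 = -4789$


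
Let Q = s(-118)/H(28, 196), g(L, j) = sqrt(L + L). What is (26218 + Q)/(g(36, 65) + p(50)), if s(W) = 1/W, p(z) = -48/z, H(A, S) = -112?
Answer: 8662427225/24462816 + 216560680625*sqrt(2)/97851264 ≈ 3484.0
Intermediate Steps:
g(L, j) = sqrt(2)*sqrt(L) (g(L, j) = sqrt(2*L) = sqrt(2)*sqrt(L))
Q = 1/13216 (Q = 1/(-118*(-112)) = -1/118*(-1/112) = 1/13216 ≈ 7.5666e-5)
(26218 + Q)/(g(36, 65) + p(50)) = (26218 + 1/13216)/(sqrt(2)*sqrt(36) - 48/50) = 346497089/(13216*(sqrt(2)*6 - 48*1/50)) = 346497089/(13216*(6*sqrt(2) - 24/25)) = 346497089/(13216*(-24/25 + 6*sqrt(2)))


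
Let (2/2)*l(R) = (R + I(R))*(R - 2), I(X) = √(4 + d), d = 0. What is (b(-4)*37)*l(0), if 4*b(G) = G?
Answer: 148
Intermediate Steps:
I(X) = 2 (I(X) = √(4 + 0) = √4 = 2)
b(G) = G/4
l(R) = (-2 + R)*(2 + R) (l(R) = (R + 2)*(R - 2) = (2 + R)*(-2 + R) = (-2 + R)*(2 + R))
(b(-4)*37)*l(0) = (((¼)*(-4))*37)*(-4 + 0²) = (-1*37)*(-4 + 0) = -37*(-4) = 148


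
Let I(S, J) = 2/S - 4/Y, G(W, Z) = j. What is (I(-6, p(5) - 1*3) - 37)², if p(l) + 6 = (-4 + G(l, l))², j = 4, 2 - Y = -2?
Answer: 13225/9 ≈ 1469.4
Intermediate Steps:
Y = 4 (Y = 2 - 1*(-2) = 2 + 2 = 4)
G(W, Z) = 4
p(l) = -6 (p(l) = -6 + (-4 + 4)² = -6 + 0² = -6 + 0 = -6)
I(S, J) = -1 + 2/S (I(S, J) = 2/S - 4/4 = 2/S - 4*¼ = 2/S - 1 = -1 + 2/S)
(I(-6, p(5) - 1*3) - 37)² = ((2 - 1*(-6))/(-6) - 37)² = (-(2 + 6)/6 - 37)² = (-⅙*8 - 37)² = (-4/3 - 37)² = (-115/3)² = 13225/9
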